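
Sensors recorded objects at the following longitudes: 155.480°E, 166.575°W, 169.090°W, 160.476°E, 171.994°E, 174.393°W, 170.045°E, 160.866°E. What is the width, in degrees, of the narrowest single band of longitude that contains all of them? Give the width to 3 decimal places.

Sort the longitudes: -174.393°, -169.090°, -166.575°, +155.480°, +160.476°, +160.866°, +170.045°, +171.994°.
Eastward gaps between consecutive values (wrapping around): 5.303°, 2.515°, 322.055°, 4.996°, 0.390°, 9.179°, 1.949°, 13.613°.
Largest gap = 322.055° ⇒ minimal covering band is its complement: 360° − 322.055° = 37.945°.
Band runs from +155.480° eastward to -166.575°, crossing the antimeridian.

37.945°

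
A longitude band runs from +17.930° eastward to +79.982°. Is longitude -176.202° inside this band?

No

Band width going east from +17.930° to +79.982°: ((79.982 − 17.930) mod 360) = 62.052°.
Offset of -176.202° east of the west edge: ((-176.202 − 17.930) mod 360) = 165.868°.
165.868° > 62.052° ⇒ outside.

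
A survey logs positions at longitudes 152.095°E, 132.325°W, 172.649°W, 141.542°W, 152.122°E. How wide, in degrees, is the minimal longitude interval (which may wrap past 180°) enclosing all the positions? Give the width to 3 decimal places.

Sort the longitudes: -172.649°, -141.542°, -132.325°, +152.095°, +152.122°.
Eastward gaps between consecutive values (wrapping around): 31.107°, 9.217°, 284.420°, 0.027°, 35.229°.
Largest gap = 284.420° ⇒ minimal covering band is its complement: 360° − 284.420° = 75.580°.
Band runs from +152.095° eastward to -132.325°, crossing the antimeridian.

75.580°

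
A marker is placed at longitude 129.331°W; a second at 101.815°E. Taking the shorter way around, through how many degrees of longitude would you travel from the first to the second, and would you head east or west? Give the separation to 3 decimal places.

Raw difference: 101.815 − -129.331 = 231.146°.
Normalise into (−180°, 180°]: 231.146° − 360° = -128.854°.
Negative ⇒ the second point lies to the west; separation 128.854°.

128.854° west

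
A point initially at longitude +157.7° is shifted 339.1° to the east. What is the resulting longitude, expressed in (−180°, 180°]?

Start at +157.7°; shift +339.1° → +496.8°.
+496.8° lies outside (−180°, 180°]; subtract 360° → +136.8°.

+136.8°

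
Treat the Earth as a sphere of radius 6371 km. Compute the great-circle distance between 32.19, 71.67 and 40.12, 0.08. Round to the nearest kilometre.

6315 km

Δλ = 0.08 − 71.67 = -71.59°.
Δφ = 40.12 − 32.19 = 7.93°.
a = sin²(Δφ/2) + cos φ₁ · cos φ₂ · sin²(Δλ/2) = 0.226167.
c = 2·atan2(√a, √(1−a)) = 0.99122 rad → d = 6371·c ≈ 6315.09 km.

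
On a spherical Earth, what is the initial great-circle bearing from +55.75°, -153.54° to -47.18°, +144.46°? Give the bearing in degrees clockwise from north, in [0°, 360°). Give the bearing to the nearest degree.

Δλ = 144.46 − -153.54 = 298.00°; wrapped into (−180°, 180°]: -62.00°.
θ = atan2( sin Δλ · cos φ₂ , cos φ₁ · sin φ₂ − sin φ₁ · cos φ₂ · cos Δλ )
  = atan2(-0.60014, -0.67658) = -138.426° → normalised to [0°, 360°): 221.574°.

222°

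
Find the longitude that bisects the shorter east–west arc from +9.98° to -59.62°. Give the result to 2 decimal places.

-24.82°

Signed shortest Δλ from +9.98° to -59.62° is -69.60°.
Midpoint longitude = +9.98° + (-69.60°)/2 = +9.98° − 34.80° = -24.82°.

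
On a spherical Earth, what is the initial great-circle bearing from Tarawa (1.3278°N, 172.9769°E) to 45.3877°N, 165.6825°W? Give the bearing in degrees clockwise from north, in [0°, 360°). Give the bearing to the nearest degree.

Δλ = -165.6825 − 172.9769 = -338.6594°; wrapped into (−180°, 180°]: 21.3406°.
θ = atan2( sin Δλ · cos φ₂ , cos φ₁ · sin φ₂ − sin φ₁ · cos φ₂ · cos Δλ )
  = atan2(0.25558, 0.69653) = 20.150° → normalised to [0°, 360°): 20.150°.

20°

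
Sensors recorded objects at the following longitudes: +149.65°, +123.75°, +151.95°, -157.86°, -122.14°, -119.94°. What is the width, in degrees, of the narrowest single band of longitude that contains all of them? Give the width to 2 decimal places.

116.31°

Sort the longitudes: -157.86°, -122.14°, -119.94°, +123.75°, +149.65°, +151.95°.
Eastward gaps between consecutive values (wrapping around): 35.72°, 2.20°, 243.69°, 25.90°, 2.30°, 50.19°.
Largest gap = 243.69° ⇒ minimal covering band is its complement: 360° − 243.69° = 116.31°.
Band runs from +123.75° eastward to -119.94°, crossing the antimeridian.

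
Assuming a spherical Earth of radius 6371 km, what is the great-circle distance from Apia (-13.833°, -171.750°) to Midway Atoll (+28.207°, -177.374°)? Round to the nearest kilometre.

Δλ = -177.374 − -171.750 = -5.624°.
Δφ = 28.207 − -13.833 = 42.040°.
a = sin²(Δφ/2) + cos φ₁ · cos φ₂ · sin²(Δλ/2) = 0.130721.
c = 2·atan2(√a, √(1−a)) = 0.73987 rad → d = 6371·c ≈ 4713.69 km.

4714 km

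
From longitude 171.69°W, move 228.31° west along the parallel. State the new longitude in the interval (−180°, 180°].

Start at -171.69°; shift −228.31° → -400.00°.
-400.00° lies outside (−180°, 180°]; add 360° → -40.00°.

40.00°W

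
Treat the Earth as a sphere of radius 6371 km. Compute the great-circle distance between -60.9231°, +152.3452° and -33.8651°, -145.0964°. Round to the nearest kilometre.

5304 km

Δλ = -145.0964 − 152.3452 = -297.4416°; wrapped into (−180°, 180°]: 62.5584°.
Δφ = -33.8651 − -60.9231 = 27.0580°.
a = sin²(Δφ/2) + cos φ₁ · cos φ₂ · sin²(Δλ/2) = 0.163511.
c = 2·atan2(√a, √(1−a)) = 0.83257 rad → d = 6371·c ≈ 5304.30 km.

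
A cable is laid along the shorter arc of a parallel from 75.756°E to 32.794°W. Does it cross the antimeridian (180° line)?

Signed shortest Δλ = ((-32.794 − 75.756 + 180) mod 360) − 180 = -108.55°.
Going west by 108.55° from +75.756° reaches -32.794° without touching 180°.

No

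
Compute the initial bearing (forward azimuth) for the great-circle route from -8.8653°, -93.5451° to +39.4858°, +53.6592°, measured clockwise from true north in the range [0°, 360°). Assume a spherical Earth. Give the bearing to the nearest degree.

38°

Δλ = 53.6592 − -93.5451 = 147.2043°.
θ = atan2( sin Δλ · cos φ₂ , cos φ₁ · sin φ₂ − sin φ₁ · cos φ₂ · cos Δλ )
  = atan2(0.41803, 0.52831) = 38.353° → normalised to [0°, 360°): 38.353°.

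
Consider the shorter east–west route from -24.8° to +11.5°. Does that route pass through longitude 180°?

Signed shortest Δλ = ((11.5 − -24.8 + 180) mod 360) − 180 = 36.3°.
Going east by 36.3° from -24.8° reaches +11.5° without touching 180°.

No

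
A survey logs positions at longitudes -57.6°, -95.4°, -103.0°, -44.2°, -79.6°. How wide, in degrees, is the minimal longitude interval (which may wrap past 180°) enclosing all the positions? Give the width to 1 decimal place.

Sort the longitudes: -103.0°, -95.4°, -79.6°, -57.6°, -44.2°.
Eastward gaps between consecutive values (wrapping around): 7.6°, 15.8°, 22.0°, 13.4°, 301.2°.
Largest gap = 301.2° ⇒ minimal covering band is its complement: 360° − 301.2° = 58.8°.
Band runs from -103.0° eastward to -44.2°.

58.8°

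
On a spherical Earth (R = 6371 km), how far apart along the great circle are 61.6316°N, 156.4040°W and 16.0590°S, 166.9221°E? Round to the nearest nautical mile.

Δλ = 166.9221 − -156.4040 = 323.3261°; wrapped into (−180°, 180°]: -36.6739°.
Δφ = -16.0590 − 61.6316 = -77.6906°.
a = sin²(Δφ/2) + cos φ₁ · cos φ₂ · sin²(Δλ/2) = 0.438597.
c = 2·atan2(√a, √(1−a)) = 1.44768 rad → d = 6371·c ≈ 9223.17 km ≈ 4980.11 nmi.

4980 nmi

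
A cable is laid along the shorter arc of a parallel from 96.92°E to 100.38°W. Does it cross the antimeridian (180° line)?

Yes

Naïve |-100.38 − 96.92| = 197.3° > 180°, so the shorter arc goes the other way round — across 180°.
Signed shortest Δλ = ((-100.38 − 96.92 + 180) mod 360) − 180 = 162.7°.
Going east by 162.7° from +96.92° passes through 180° before reaching -100.38°.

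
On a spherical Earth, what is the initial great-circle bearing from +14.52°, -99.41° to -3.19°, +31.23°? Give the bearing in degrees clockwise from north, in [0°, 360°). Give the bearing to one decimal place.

Δλ = 31.23 − -99.41 = 130.64°.
θ = atan2( sin Δλ · cos φ₂ , cos φ₁ · sin φ₂ − sin φ₁ · cos φ₂ · cos Δλ )
  = atan2(0.75764, 0.10917) = 81.801° → normalised to [0°, 360°): 81.801°.

81.8°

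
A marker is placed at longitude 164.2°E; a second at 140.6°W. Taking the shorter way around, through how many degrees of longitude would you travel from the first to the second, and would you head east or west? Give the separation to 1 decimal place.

55.2° east

Raw difference: -140.6 − 164.2 = -304.8°.
Normalise into (−180°, 180°]: -304.8° + 360° = 55.2°.
Positive ⇒ the second point lies to the east; separation 55.2°.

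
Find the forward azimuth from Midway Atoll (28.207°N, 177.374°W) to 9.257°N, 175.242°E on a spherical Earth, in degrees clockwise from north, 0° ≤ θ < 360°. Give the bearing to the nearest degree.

Δλ = 175.242 − -177.374 = 352.616°; wrapped into (−180°, 180°]: -7.384°.
θ = atan2( sin Δλ · cos φ₂ , cos φ₁ · sin φ₂ − sin φ₁ · cos φ₂ · cos Δλ )
  = atan2(-0.12684, -0.32087) = -158.431° → normalised to [0°, 360°): 201.569°.

202°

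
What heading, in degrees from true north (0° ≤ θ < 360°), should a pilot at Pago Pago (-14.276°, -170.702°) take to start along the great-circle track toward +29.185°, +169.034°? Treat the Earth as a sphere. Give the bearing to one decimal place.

335.9°

Δλ = 169.034 − -170.702 = 339.736°; wrapped into (−180°, 180°]: -20.264°.
θ = atan2( sin Δλ · cos φ₂ , cos φ₁ · sin φ₂ − sin φ₁ · cos φ₂ · cos Δλ )
  = atan2(-0.30238, 0.67454) = -24.146° → normalised to [0°, 360°): 335.854°.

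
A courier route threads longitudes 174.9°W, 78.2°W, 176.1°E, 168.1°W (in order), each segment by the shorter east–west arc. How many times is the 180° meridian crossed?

2

Leg 1: -174.9° → -78.2°, shortest Δλ = 96.7° (east) — does not cross 180°.
Leg 2: -78.2° → +176.1°, shortest Δλ = -105.7° (west) — crosses 180°.
Leg 3: +176.1° → -168.1°, shortest Δλ = 15.8° (east) — crosses 180°.
Total crossings: 2.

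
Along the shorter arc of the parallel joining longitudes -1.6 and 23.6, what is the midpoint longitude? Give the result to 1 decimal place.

Signed shortest Δλ from -1.6° to +23.6° is +25.2°.
Midpoint longitude = -1.6° + (+25.2°)/2 = -1.6° + 12.6° = +11.0°.

+11.0°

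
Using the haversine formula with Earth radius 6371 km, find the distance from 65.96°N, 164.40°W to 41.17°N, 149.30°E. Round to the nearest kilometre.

Δλ = 149.30 − -164.40 = 313.70°; wrapped into (−180°, 180°]: -46.30°.
Δφ = 41.17 − 65.96 = -24.79°.
a = sin²(Δφ/2) + cos φ₁ · cos φ₂ · sin²(Δλ/2) = 0.093471.
c = 2·atan2(√a, √(1−a)) = 0.62141 rad → d = 6371·c ≈ 3959.00 km.

3959 km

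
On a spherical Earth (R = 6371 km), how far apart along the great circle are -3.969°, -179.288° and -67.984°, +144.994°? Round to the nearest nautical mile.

4108 nmi

Δλ = 144.994 − -179.288 = 324.282°; wrapped into (−180°, 180°]: -35.718°.
Δφ = -67.984 − -3.969 = -64.015°.
a = sin²(Δφ/2) + cos φ₁ · cos φ₂ · sin²(Δλ/2) = 0.316104.
c = 2·atan2(√a, √(1−a)) = 1.19416 rad → d = 6371·c ≈ 7608.01 km ≈ 4107.99 nmi.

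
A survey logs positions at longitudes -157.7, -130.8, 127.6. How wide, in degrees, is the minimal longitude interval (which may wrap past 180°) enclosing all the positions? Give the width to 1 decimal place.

Sort the longitudes: -157.7°, -130.8°, +127.6°.
Eastward gaps between consecutive values (wrapping around): 26.9°, 258.4°, 74.7°.
Largest gap = 258.4° ⇒ minimal covering band is its complement: 360° − 258.4° = 101.6°.
Band runs from +127.6° eastward to -130.8°, crossing the antimeridian.

101.6°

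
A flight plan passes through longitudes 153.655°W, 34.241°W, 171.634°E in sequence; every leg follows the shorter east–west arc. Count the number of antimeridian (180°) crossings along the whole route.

Leg 1: -153.655° → -34.241°, shortest Δλ = 119.414° (east) — does not cross 180°.
Leg 2: -34.241° → +171.634°, shortest Δλ = -154.125° (west) — crosses 180°.
Total crossings: 1.

1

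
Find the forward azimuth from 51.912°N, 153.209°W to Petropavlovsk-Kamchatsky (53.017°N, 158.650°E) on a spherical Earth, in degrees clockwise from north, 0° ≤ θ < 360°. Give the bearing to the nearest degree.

Δλ = 158.650 − -153.209 = 311.859°; wrapped into (−180°, 180°]: -48.141°.
θ = atan2( sin Δλ · cos φ₂ , cos φ₁ · sin φ₂ − sin φ₁ · cos φ₂ · cos Δλ )
  = atan2(-0.44805, 0.17681) = -68.465° → normalised to [0°, 360°): 291.535°.

292°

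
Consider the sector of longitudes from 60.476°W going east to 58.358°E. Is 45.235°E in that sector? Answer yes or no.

Band width going east from -60.476° to +58.358°: ((58.358 − -60.476) mod 360) = 118.834°.
Offset of +45.235° east of the west edge: ((45.235 − -60.476) mod 360) = 105.711°.
105.711° ≤ 118.834° ⇒ inside.

Yes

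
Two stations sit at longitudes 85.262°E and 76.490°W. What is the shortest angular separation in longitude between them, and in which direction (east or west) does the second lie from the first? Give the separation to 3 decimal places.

Raw difference: -76.490 − 85.262 = -161.752°.
Normalise into (−180°, 180°]: -161.752° stays -161.752°.
Negative ⇒ the second point lies to the west; separation 161.752°.

161.752° west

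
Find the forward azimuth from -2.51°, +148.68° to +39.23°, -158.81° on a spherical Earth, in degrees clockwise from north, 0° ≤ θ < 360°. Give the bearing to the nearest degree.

43°

Δλ = -158.81 − 148.68 = -307.49°; wrapped into (−180°, 180°]: 52.51°.
θ = atan2( sin Δλ · cos φ₂ , cos φ₁ · sin φ₂ − sin φ₁ · cos φ₂ · cos Δλ )
  = atan2(0.61462, 0.65247) = 43.289° → normalised to [0°, 360°): 43.289°.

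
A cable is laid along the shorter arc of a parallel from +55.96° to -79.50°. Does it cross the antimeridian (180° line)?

No

Signed shortest Δλ = ((-79.50 − 55.96 + 180) mod 360) − 180 = -135.46°.
Going west by 135.46° from +55.96° reaches -79.50° without touching 180°.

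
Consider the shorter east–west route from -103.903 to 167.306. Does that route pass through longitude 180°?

Naïve |167.306 − -103.903| = 271.209° > 180°, so the shorter arc goes the other way round — across 180°.
Signed shortest Δλ = ((167.306 − -103.903 + 180) mod 360) − 180 = -88.791°.
Going west by 88.791° from -103.903° passes through 180° before reaching +167.306°.

Yes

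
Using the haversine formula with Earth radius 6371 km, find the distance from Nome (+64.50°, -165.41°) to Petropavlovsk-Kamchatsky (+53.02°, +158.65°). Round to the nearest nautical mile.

Δλ = 158.65 − -165.41 = 324.06°; wrapped into (−180°, 180°]: -35.94°.
Δφ = 53.02 − 64.50 = -11.48°.
a = sin²(Δφ/2) + cos φ₁ · cos φ₂ · sin²(Δλ/2) = 0.034652.
c = 2·atan2(√a, √(1−a)) = 0.37449 rad → d = 6371·c ≈ 2385.86 km ≈ 1288.26 nmi.

1288 nmi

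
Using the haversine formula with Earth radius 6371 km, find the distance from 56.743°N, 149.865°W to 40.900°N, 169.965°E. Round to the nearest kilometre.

3358 km

Δλ = 169.965 − -149.865 = 319.830°; wrapped into (−180°, 180°]: -40.170°.
Δφ = 40.900 − 56.743 = -15.843°.
a = sin²(Δφ/2) + cos φ₁ · cos φ₂ · sin²(Δλ/2) = 0.067877.
c = 2·atan2(√a, √(1−a)) = 0.52715 rad → d = 6371·c ≈ 3358.46 km.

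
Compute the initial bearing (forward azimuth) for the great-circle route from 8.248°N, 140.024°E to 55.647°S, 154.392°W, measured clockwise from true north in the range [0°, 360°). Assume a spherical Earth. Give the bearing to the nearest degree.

149°

Δλ = -154.392 − 140.024 = -294.416°; wrapped into (−180°, 180°]: 65.584°.
θ = atan2( sin Δλ · cos φ₂ , cos φ₁ · sin φ₂ − sin φ₁ · cos φ₂ · cos Δλ )
  = atan2(0.51382, -0.85050) = 148.862° → normalised to [0°, 360°): 148.862°.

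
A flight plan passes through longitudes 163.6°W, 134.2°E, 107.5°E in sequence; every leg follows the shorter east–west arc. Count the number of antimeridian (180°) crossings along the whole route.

Leg 1: -163.6° → +134.2°, shortest Δλ = -62.2° (west) — crosses 180°.
Leg 2: +134.2° → +107.5°, shortest Δλ = -26.7° (west) — does not cross 180°.
Total crossings: 1.

1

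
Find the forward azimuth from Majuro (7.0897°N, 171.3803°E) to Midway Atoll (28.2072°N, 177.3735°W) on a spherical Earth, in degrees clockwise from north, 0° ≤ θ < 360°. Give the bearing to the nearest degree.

25°

Δλ = -177.3735 − 171.3803 = -348.7538°; wrapped into (−180°, 180°]: 11.2462°.
θ = atan2( sin Δλ · cos φ₂ , cos φ₁ · sin φ₂ − sin φ₁ · cos φ₂ · cos Δλ )
  = atan2(0.17186, 0.36237) = 25.374° → normalised to [0°, 360°): 25.374°.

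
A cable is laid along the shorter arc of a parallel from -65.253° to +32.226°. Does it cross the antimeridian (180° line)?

No

Signed shortest Δλ = ((32.226 − -65.253 + 180) mod 360) − 180 = 97.479°.
Going east by 97.479° from -65.253° reaches +32.226° without touching 180°.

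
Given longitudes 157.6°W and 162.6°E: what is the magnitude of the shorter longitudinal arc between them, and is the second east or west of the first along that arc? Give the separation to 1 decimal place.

Raw difference: 162.6 − -157.6 = 320.2°.
Normalise into (−180°, 180°]: 320.2° − 360° = -39.8°.
Negative ⇒ the second point lies to the west; separation 39.8°.

39.8° west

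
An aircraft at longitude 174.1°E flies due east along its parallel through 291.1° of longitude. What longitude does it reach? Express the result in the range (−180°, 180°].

105.2°E

Start at +174.1°; shift +291.1° → +465.2°.
+465.2° lies outside (−180°, 180°]; subtract 360° → +105.2°.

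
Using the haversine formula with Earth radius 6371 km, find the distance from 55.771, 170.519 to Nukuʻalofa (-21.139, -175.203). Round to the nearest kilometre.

Δλ = -175.203 − 170.519 = -345.722°; wrapped into (−180°, 180°]: 14.278°.
Δφ = -21.139 − 55.771 = -76.910°.
a = sin²(Δφ/2) + cos φ₁ · cos φ₂ · sin²(Δλ/2) = 0.394862.
c = 2·atan2(√a, √(1−a)) = 1.35894 rad → d = 6371·c ≈ 8657.81 km.

8658 km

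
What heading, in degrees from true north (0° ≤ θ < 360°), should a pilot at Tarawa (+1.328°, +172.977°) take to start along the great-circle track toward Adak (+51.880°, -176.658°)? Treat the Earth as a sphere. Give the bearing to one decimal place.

8.2°

Δλ = -176.658 − 172.977 = -349.635°; wrapped into (−180°, 180°]: 10.365°.
θ = atan2( sin Δλ · cos φ₂ , cos φ₁ · sin φ₂ − sin φ₁ · cos φ₂ · cos Δλ )
  = atan2(0.11107, 0.77244) = 8.182° → normalised to [0°, 360°): 8.182°.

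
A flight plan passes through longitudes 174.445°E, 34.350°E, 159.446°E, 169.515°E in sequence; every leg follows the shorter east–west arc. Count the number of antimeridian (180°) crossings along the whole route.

0

Leg 1: +174.445° → +34.350°, shortest Δλ = -140.095° (west) — does not cross 180°.
Leg 2: +34.350° → +159.446°, shortest Δλ = 125.096° (east) — does not cross 180°.
Leg 3: +159.446° → +169.515°, shortest Δλ = 10.069° (east) — does not cross 180°.
Total crossings: 0.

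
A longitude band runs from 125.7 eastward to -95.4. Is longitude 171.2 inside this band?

Yes

Band width going east from +125.7° to -95.4°: ((-95.4 − 125.7) mod 360) = 138.9°.
Offset of +171.2° east of the west edge: ((171.2 − 125.7) mod 360) = 45.5°.
45.5° ≤ 138.9° ⇒ inside.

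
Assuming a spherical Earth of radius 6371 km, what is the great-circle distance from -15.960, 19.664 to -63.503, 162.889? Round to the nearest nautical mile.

Δλ = 162.889 − 19.664 = 143.225°.
Δφ = -63.503 − -15.960 = -47.543°.
a = sin²(Δφ/2) + cos φ₁ · cos φ₂ · sin²(Δλ/2) = 0.548753.
c = 2·atan2(√a, √(1−a)) = 1.66846 rad → d = 6371·c ≈ 10629.74 km ≈ 5739.60 nmi.

5740 nmi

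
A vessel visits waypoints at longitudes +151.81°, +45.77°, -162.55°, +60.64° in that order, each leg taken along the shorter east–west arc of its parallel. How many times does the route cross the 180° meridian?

2

Leg 1: +151.81° → +45.77°, shortest Δλ = -106.04° (west) — does not cross 180°.
Leg 2: +45.77° → -162.55°, shortest Δλ = 151.68° (east) — crosses 180°.
Leg 3: -162.55° → +60.64°, shortest Δλ = -136.81° (west) — crosses 180°.
Total crossings: 2.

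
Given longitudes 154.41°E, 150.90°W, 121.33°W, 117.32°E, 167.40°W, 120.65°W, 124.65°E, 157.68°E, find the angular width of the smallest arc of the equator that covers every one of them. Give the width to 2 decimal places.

Sort the longitudes: -167.40°, -150.90°, -121.33°, -120.65°, +117.32°, +124.65°, +154.41°, +157.68°.
Eastward gaps between consecutive values (wrapping around): 16.50°, 29.57°, 0.68°, 237.97°, 7.33°, 29.76°, 3.27°, 34.92°.
Largest gap = 237.97° ⇒ minimal covering band is its complement: 360° − 237.97° = 122.03°.
Band runs from +117.32° eastward to -120.65°, crossing the antimeridian.

122.03°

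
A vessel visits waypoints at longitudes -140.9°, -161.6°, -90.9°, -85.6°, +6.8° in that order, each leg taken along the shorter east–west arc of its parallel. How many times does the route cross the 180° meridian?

0

Leg 1: -140.9° → -161.6°, shortest Δλ = -20.7° (west) — does not cross 180°.
Leg 2: -161.6° → -90.9°, shortest Δλ = 70.7° (east) — does not cross 180°.
Leg 3: -90.9° → -85.6°, shortest Δλ = 5.3° (east) — does not cross 180°.
Leg 4: -85.6° → +6.8°, shortest Δλ = 92.4° (east) — does not cross 180°.
Total crossings: 0.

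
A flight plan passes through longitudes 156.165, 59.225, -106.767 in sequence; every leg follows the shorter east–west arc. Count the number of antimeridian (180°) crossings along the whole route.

Leg 1: +156.165° → +59.225°, shortest Δλ = -96.94° (west) — does not cross 180°.
Leg 2: +59.225° → -106.767°, shortest Δλ = -165.992° (west) — does not cross 180°.
Total crossings: 0.

0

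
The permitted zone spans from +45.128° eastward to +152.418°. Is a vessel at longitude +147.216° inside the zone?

Band width going east from +45.128° to +152.418°: ((152.418 − 45.128) mod 360) = 107.290°.
Offset of +147.216° east of the west edge: ((147.216 − 45.128) mod 360) = 102.088°.
102.088° ≤ 107.290° ⇒ inside.

Yes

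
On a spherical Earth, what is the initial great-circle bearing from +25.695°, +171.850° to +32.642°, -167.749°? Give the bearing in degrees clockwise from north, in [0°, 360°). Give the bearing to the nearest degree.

64°

Δλ = -167.749 − 171.850 = -339.599°; wrapped into (−180°, 180°]: 20.401°.
θ = atan2( sin Δλ · cos φ₂ , cos φ₁ · sin φ₂ − sin φ₁ · cos φ₂ · cos Δλ )
  = atan2(0.29353, 0.14385) = 63.892° → normalised to [0°, 360°): 63.892°.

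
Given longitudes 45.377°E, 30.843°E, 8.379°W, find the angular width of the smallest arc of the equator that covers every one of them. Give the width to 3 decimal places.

Sort the longitudes: -8.379°, +30.843°, +45.377°.
Eastward gaps between consecutive values (wrapping around): 39.222°, 14.534°, 306.244°.
Largest gap = 306.244° ⇒ minimal covering band is its complement: 360° − 306.244° = 53.756°.
Band runs from -8.379° eastward to +45.377°.

53.756°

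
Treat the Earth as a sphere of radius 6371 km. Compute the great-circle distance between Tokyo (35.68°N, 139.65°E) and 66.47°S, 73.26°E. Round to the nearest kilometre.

12663 km

Δλ = 73.26 − 139.65 = -66.39°.
Δφ = -66.47 − 35.68 = -102.15°.
a = sin²(Δφ/2) + cos φ₁ · cos φ₂ · sin²(Δλ/2) = 0.702440.
c = 2·atan2(√a, √(1−a)) = 1.98764 rad → d = 6371·c ≈ 12663.28 km.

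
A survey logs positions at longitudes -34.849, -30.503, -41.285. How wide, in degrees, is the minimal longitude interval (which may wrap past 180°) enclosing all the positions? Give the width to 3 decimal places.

10.782°

Sort the longitudes: -41.285°, -34.849°, -30.503°.
Eastward gaps between consecutive values (wrapping around): 6.436°, 4.346°, 349.218°.
Largest gap = 349.218° ⇒ minimal covering band is its complement: 360° − 349.218° = 10.782°.
Band runs from -41.285° eastward to -30.503°.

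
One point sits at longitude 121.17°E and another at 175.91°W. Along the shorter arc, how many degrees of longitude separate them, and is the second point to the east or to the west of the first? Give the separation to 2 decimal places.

Raw difference: -175.91 − 121.17 = -297.08°.
Normalise into (−180°, 180°]: -297.08° + 360° = 62.92°.
Positive ⇒ the second point lies to the east; separation 62.92°.

62.92° east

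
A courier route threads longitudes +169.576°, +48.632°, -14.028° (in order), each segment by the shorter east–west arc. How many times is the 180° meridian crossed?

0

Leg 1: +169.576° → +48.632°, shortest Δλ = -120.944° (west) — does not cross 180°.
Leg 2: +48.632° → -14.028°, shortest Δλ = -62.66° (west) — does not cross 180°.
Total crossings: 0.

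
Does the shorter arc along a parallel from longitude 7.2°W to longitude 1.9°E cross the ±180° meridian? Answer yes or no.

Signed shortest Δλ = ((1.9 − -7.2 + 180) mod 360) − 180 = 9.1°.
Going east by 9.1° from -7.2° reaches +1.9° without touching 180°.

No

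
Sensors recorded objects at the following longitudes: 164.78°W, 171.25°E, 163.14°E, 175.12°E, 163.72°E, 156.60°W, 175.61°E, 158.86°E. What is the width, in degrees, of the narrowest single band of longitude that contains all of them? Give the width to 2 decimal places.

Sort the longitudes: -164.78°, -156.60°, +158.86°, +163.14°, +163.72°, +171.25°, +175.12°, +175.61°.
Eastward gaps between consecutive values (wrapping around): 8.18°, 315.46°, 4.28°, 0.58°, 7.53°, 3.87°, 0.49°, 19.61°.
Largest gap = 315.46° ⇒ minimal covering band is its complement: 360° − 315.46° = 44.54°.
Band runs from +158.86° eastward to -156.60°, crossing the antimeridian.

44.54°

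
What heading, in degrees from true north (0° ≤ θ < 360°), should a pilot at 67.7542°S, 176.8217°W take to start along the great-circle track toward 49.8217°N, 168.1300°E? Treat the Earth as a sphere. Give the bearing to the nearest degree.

349°

Δλ = 168.1300 − -176.8217 = 344.9517°; wrapped into (−180°, 180°]: -15.0483°.
θ = atan2( sin Δλ · cos φ₂ , cos φ₁ · sin φ₂ − sin φ₁ · cos φ₂ · cos Δλ )
  = atan2(-0.16751, 0.86592) = -10.948° → normalised to [0°, 360°): 349.052°.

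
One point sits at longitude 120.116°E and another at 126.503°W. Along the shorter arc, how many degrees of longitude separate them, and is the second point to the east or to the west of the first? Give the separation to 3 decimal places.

113.381° east

Raw difference: -126.503 − 120.116 = -246.619°.
Normalise into (−180°, 180°]: -246.619° + 360° = 113.381°.
Positive ⇒ the second point lies to the east; separation 113.381°.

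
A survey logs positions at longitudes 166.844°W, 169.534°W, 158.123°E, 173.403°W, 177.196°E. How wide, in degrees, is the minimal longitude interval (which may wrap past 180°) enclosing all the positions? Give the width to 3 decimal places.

Sort the longitudes: -173.403°, -169.534°, -166.844°, +158.123°, +177.196°.
Eastward gaps between consecutive values (wrapping around): 3.869°, 2.690°, 324.967°, 19.073°, 9.401°.
Largest gap = 324.967° ⇒ minimal covering band is its complement: 360° − 324.967° = 35.033°.
Band runs from +158.123° eastward to -166.844°, crossing the antimeridian.

35.033°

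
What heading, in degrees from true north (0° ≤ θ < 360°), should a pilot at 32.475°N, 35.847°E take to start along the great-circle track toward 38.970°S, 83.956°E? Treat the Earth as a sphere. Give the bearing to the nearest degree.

Δλ = 83.956 − 35.847 = 48.109°.
θ = atan2( sin Δλ · cos φ₂ , cos φ₁ · sin φ₂ − sin φ₁ · cos φ₂ · cos Δλ )
  = atan2(0.57877, -0.80931) = 144.430° → normalised to [0°, 360°): 144.430°.

144°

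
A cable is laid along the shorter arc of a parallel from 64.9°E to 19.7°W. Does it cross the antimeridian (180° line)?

Signed shortest Δλ = ((-19.7 − 64.9 + 180) mod 360) − 180 = -84.6°.
Going west by 84.6° from +64.9° reaches -19.7° without touching 180°.

No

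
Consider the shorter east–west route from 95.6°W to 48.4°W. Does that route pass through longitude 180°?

Signed shortest Δλ = ((-48.4 − -95.6 + 180) mod 360) − 180 = 47.2°.
Going east by 47.2° from -95.6° reaches -48.4° without touching 180°.

No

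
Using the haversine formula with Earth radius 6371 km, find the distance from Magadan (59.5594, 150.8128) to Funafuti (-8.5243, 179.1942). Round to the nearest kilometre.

7979 km

Δλ = 179.1942 − 150.8128 = 28.3814°.
Δφ = -8.5243 − 59.5594 = -68.0837°.
a = sin²(Δφ/2) + cos φ₁ · cos φ₂ · sin²(Δλ/2) = 0.343486.
c = 2·atan2(√a, √(1−a)) = 1.25242 rad → d = 6371·c ≈ 7979.15 km.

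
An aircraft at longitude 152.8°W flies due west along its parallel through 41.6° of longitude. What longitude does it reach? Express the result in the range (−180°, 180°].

Start at -152.8°; shift −41.6° → -194.4°.
-194.4° lies outside (−180°, 180°]; add 360° → +165.6°.

165.6°E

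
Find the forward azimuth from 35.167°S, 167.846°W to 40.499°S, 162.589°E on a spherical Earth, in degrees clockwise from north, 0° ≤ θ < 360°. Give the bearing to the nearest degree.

Δλ = 162.589 − -167.846 = 330.435°; wrapped into (−180°, 180°]: -29.565°.
θ = atan2( sin Δλ · cos φ₂ , cos φ₁ · sin φ₂ − sin φ₁ · cos φ₂ · cos Δλ )
  = atan2(-0.37520, -0.14995) = -111.785° → normalised to [0°, 360°): 248.215°.

248°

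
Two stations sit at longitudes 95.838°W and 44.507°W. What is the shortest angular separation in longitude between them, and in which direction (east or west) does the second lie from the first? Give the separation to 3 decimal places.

Raw difference: -44.507 − -95.838 = 51.331°.
Normalise into (−180°, 180°]: 51.331° stays 51.331°.
Positive ⇒ the second point lies to the east; separation 51.331°.

51.331° east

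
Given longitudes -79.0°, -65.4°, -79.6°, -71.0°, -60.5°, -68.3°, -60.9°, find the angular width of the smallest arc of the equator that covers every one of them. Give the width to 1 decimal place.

19.1°

Sort the longitudes: -79.6°, -79.0°, -71.0°, -68.3°, -65.4°, -60.9°, -60.5°.
Eastward gaps between consecutive values (wrapping around): 0.6°, 8.0°, 2.7°, 2.9°, 4.5°, 0.4°, 340.9°.
Largest gap = 340.9° ⇒ minimal covering band is its complement: 360° − 340.9° = 19.1°.
Band runs from -79.6° eastward to -60.5°.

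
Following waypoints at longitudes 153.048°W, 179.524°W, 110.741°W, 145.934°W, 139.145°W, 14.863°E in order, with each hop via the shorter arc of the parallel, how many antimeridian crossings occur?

0

Leg 1: -153.048° → -179.524°, shortest Δλ = -26.476° (west) — does not cross 180°.
Leg 2: -179.524° → -110.741°, shortest Δλ = 68.783° (east) — does not cross 180°.
Leg 3: -110.741° → -145.934°, shortest Δλ = -35.193° (west) — does not cross 180°.
Leg 4: -145.934° → -139.145°, shortest Δλ = 6.789° (east) — does not cross 180°.
Leg 5: -139.145° → +14.863°, shortest Δλ = 154.008° (east) — does not cross 180°.
Total crossings: 0.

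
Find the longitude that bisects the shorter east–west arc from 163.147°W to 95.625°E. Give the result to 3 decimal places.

146.239°E

Signed shortest Δλ from -163.147° to +95.625° is -101.228°.
Midpoint longitude = -163.147° + (-101.228°)/2 = -163.147° − 50.614° = -213.761°.
Normalise into (−180°, 180°]: +146.239°.
(The naïve average (-163.147 + +95.625)/2 = -33.761° is on the wrong side of the globe.)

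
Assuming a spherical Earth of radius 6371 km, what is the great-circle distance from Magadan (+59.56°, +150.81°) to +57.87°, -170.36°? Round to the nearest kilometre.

2218 km

Δλ = -170.36 − 150.81 = -321.17°; wrapped into (−180°, 180°]: 38.83°.
Δφ = 57.87 − 59.56 = -1.69°.
a = sin²(Δφ/2) + cos φ₁ · cos φ₂ · sin²(Δλ/2) = 0.029990.
c = 2·atan2(√a, √(1−a)) = 0.34811 rad → d = 6371·c ≈ 2217.81 km.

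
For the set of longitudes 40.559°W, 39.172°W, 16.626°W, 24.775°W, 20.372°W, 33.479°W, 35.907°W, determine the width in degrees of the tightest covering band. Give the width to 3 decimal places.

23.933°

Sort the longitudes: -40.559°, -39.172°, -35.907°, -33.479°, -24.775°, -20.372°, -16.626°.
Eastward gaps between consecutive values (wrapping around): 1.387°, 3.265°, 2.428°, 8.704°, 4.403°, 3.746°, 336.067°.
Largest gap = 336.067° ⇒ minimal covering band is its complement: 360° − 336.067° = 23.933°.
Band runs from -40.559° eastward to -16.626°.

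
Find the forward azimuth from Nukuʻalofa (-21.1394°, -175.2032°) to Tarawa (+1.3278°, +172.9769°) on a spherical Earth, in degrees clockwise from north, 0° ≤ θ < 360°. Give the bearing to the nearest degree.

Δλ = 172.9769 − -175.2032 = 348.1801°; wrapped into (−180°, 180°]: -11.8199°.
θ = atan2( sin Δλ · cos φ₂ , cos φ₁ · sin φ₂ − sin φ₁ · cos φ₂ · cos Δλ )
  = atan2(-0.20478, 0.37451) = -28.670° → normalised to [0°, 360°): 331.330°.

331°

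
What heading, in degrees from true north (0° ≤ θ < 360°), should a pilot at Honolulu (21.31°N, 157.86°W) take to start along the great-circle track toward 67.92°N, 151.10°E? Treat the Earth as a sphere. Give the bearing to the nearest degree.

Δλ = 151.10 − -157.86 = 308.96°; wrapped into (−180°, 180°]: -51.04°.
θ = atan2( sin Δλ · cos φ₂ , cos φ₁ · sin φ₂ − sin φ₁ · cos φ₂ · cos Δλ )
  = atan2(-0.29229, 0.77741) = -20.606° → normalised to [0°, 360°): 339.394°.

339°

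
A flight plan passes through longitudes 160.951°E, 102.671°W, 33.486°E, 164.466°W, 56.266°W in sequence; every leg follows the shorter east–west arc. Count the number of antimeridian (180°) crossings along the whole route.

Leg 1: +160.951° → -102.671°, shortest Δλ = 96.378° (east) — crosses 180°.
Leg 2: -102.671° → +33.486°, shortest Δλ = 136.157° (east) — does not cross 180°.
Leg 3: +33.486° → -164.466°, shortest Δλ = 162.048° (east) — crosses 180°.
Leg 4: -164.466° → -56.266°, shortest Δλ = 108.2° (east) — does not cross 180°.
Total crossings: 2.

2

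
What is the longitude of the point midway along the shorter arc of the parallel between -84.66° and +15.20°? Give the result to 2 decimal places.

Signed shortest Δλ from -84.66° to +15.20° is +99.86°.
Midpoint longitude = -84.66° + (+99.86°)/2 = -84.66° + 49.93° = -34.73°.

-34.73°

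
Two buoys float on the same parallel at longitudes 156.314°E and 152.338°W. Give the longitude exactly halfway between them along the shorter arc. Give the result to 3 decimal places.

Signed shortest Δλ from +156.314° to -152.338° is +51.348°.
Midpoint longitude = +156.314° + (+51.348°)/2 = +156.314° + 25.674° = +181.988°.
Normalise into (−180°, 180°]: -178.012°.
(The naïve average (+156.314 + -152.338)/2 = 1.988° is on the wrong side of the globe.)

178.012°W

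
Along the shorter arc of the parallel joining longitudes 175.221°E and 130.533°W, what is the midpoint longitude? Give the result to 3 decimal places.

157.656°W

Signed shortest Δλ from +175.221° to -130.533° is +54.246°.
Midpoint longitude = +175.221° + (+54.246°)/2 = +175.221° + 27.123° = +202.344°.
Normalise into (−180°, 180°]: -157.656°.
(The naïve average (+175.221 + -130.533)/2 = 22.344° is on the wrong side of the globe.)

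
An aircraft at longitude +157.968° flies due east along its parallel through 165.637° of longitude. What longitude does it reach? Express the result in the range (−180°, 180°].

-36.395°

Start at +157.968°; shift +165.637° → +323.605°.
+323.605° lies outside (−180°, 180°]; subtract 360° → -36.395°.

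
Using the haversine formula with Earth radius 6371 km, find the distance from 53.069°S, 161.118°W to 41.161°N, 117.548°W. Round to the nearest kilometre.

11280 km

Δλ = -117.548 − -161.118 = 43.570°.
Δφ = 41.161 − -53.069 = 94.230°.
a = sin²(Δφ/2) + cos φ₁ · cos φ₂ · sin²(Δλ/2) = 0.599185.
c = 2·atan2(√a, √(1−a)) = 1.77049 rad → d = 6371·c ≈ 11279.80 km.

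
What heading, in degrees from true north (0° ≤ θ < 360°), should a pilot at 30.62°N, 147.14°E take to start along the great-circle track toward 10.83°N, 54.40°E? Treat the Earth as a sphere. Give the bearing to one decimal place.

Δλ = 54.40 − 147.14 = -92.74°.
θ = atan2( sin Δλ · cos φ₂ , cos φ₁ · sin φ₂ − sin φ₁ · cos φ₂ · cos Δλ )
  = atan2(-0.98107, 0.18561) = -79.287° → normalised to [0°, 360°): 280.713°.

280.7°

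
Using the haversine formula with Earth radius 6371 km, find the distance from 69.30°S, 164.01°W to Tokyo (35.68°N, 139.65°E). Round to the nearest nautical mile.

6769 nmi

Δλ = 139.65 − -164.01 = 303.66°; wrapped into (−180°, 180°]: -56.34°.
Δφ = 35.68 − -69.30 = 104.98°.
a = sin²(Δφ/2) + cos φ₁ · cos φ₂ · sin²(Δλ/2) = 0.693232.
c = 2·atan2(√a, √(1−a)) = 1.96759 rad → d = 6371·c ≈ 12535.52 km ≈ 6768.64 nmi.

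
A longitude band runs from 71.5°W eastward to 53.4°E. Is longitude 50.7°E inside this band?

Band width going east from -71.5° to +53.4°: ((53.4 − -71.5) mod 360) = 124.9°.
Offset of +50.7° east of the west edge: ((50.7 − -71.5) mod 360) = 122.2°.
122.2° ≤ 124.9° ⇒ inside.

Yes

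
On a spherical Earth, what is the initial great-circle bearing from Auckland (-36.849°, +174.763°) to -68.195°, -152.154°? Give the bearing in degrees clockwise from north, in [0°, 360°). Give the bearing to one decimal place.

Δλ = -152.154 − 174.763 = -326.917°; wrapped into (−180°, 180°]: 33.083°.
θ = atan2( sin Δλ · cos φ₂ , cos φ₁ · sin φ₂ − sin φ₁ · cos φ₂ · cos Δλ )
  = atan2(0.20276, -0.55632) = 159.975° → normalised to [0°, 360°): 159.975°.

160.0°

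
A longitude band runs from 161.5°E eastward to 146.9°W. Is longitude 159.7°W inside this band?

Yes

Band width going east from +161.5° to -146.9°: ((-146.9 − 161.5) mod 360) = 51.6°.
Offset of -159.7° east of the west edge: ((-159.7 − 161.5) mod 360) = 38.8°.
38.8° ≤ 51.6° ⇒ inside.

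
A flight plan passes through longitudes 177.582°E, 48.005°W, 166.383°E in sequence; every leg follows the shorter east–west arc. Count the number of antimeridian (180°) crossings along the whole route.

2

Leg 1: +177.582° → -48.005°, shortest Δλ = 134.413° (east) — crosses 180°.
Leg 2: -48.005° → +166.383°, shortest Δλ = -145.612° (west) — crosses 180°.
Total crossings: 2.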